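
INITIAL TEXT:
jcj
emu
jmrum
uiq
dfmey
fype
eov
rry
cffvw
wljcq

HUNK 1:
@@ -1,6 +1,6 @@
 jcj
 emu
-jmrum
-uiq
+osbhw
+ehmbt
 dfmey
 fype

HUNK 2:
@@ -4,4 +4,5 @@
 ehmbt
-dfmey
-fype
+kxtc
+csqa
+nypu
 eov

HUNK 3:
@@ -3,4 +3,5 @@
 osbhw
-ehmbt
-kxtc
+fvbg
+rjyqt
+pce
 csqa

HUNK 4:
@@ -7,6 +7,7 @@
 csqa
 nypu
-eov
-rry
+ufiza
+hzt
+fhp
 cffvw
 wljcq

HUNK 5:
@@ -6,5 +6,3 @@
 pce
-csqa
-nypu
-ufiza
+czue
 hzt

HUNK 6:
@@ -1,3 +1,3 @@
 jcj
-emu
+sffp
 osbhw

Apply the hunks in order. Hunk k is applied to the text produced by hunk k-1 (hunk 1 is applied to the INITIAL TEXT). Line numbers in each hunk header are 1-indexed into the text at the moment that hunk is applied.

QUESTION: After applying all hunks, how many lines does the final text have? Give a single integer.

Hunk 1: at line 1 remove [jmrum,uiq] add [osbhw,ehmbt] -> 10 lines: jcj emu osbhw ehmbt dfmey fype eov rry cffvw wljcq
Hunk 2: at line 4 remove [dfmey,fype] add [kxtc,csqa,nypu] -> 11 lines: jcj emu osbhw ehmbt kxtc csqa nypu eov rry cffvw wljcq
Hunk 3: at line 3 remove [ehmbt,kxtc] add [fvbg,rjyqt,pce] -> 12 lines: jcj emu osbhw fvbg rjyqt pce csqa nypu eov rry cffvw wljcq
Hunk 4: at line 7 remove [eov,rry] add [ufiza,hzt,fhp] -> 13 lines: jcj emu osbhw fvbg rjyqt pce csqa nypu ufiza hzt fhp cffvw wljcq
Hunk 5: at line 6 remove [csqa,nypu,ufiza] add [czue] -> 11 lines: jcj emu osbhw fvbg rjyqt pce czue hzt fhp cffvw wljcq
Hunk 6: at line 1 remove [emu] add [sffp] -> 11 lines: jcj sffp osbhw fvbg rjyqt pce czue hzt fhp cffvw wljcq
Final line count: 11

Answer: 11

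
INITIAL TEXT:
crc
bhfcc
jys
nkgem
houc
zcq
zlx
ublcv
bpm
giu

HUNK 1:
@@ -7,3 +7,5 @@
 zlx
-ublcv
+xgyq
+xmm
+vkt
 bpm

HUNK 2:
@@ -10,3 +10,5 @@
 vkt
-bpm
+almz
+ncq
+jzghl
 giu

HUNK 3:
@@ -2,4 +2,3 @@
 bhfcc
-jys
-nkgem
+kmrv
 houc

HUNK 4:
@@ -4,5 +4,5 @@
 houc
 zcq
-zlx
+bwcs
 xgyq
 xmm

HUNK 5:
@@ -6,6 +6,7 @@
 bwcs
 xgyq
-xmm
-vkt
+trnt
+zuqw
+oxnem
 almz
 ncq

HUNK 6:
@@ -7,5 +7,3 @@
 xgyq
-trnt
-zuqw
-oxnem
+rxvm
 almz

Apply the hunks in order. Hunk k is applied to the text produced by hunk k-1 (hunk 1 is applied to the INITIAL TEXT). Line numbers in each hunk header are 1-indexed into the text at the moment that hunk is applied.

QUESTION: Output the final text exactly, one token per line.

Hunk 1: at line 7 remove [ublcv] add [xgyq,xmm,vkt] -> 12 lines: crc bhfcc jys nkgem houc zcq zlx xgyq xmm vkt bpm giu
Hunk 2: at line 10 remove [bpm] add [almz,ncq,jzghl] -> 14 lines: crc bhfcc jys nkgem houc zcq zlx xgyq xmm vkt almz ncq jzghl giu
Hunk 3: at line 2 remove [jys,nkgem] add [kmrv] -> 13 lines: crc bhfcc kmrv houc zcq zlx xgyq xmm vkt almz ncq jzghl giu
Hunk 4: at line 4 remove [zlx] add [bwcs] -> 13 lines: crc bhfcc kmrv houc zcq bwcs xgyq xmm vkt almz ncq jzghl giu
Hunk 5: at line 6 remove [xmm,vkt] add [trnt,zuqw,oxnem] -> 14 lines: crc bhfcc kmrv houc zcq bwcs xgyq trnt zuqw oxnem almz ncq jzghl giu
Hunk 6: at line 7 remove [trnt,zuqw,oxnem] add [rxvm] -> 12 lines: crc bhfcc kmrv houc zcq bwcs xgyq rxvm almz ncq jzghl giu

Answer: crc
bhfcc
kmrv
houc
zcq
bwcs
xgyq
rxvm
almz
ncq
jzghl
giu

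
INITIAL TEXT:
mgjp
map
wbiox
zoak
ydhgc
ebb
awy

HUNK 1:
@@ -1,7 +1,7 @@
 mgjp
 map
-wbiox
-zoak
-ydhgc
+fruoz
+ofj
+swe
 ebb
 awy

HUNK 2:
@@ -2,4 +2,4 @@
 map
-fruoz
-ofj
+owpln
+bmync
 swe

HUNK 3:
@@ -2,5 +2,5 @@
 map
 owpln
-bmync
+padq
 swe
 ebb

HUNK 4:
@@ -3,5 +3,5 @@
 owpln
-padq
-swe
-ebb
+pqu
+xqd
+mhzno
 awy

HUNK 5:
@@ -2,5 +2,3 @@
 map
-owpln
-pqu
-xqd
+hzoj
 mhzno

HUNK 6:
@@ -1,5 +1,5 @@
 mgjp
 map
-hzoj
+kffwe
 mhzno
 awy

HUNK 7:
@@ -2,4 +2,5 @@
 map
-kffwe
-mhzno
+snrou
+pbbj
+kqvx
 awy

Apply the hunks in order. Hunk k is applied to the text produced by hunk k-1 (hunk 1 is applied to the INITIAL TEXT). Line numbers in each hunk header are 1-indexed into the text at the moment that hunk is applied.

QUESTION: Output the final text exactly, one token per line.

Hunk 1: at line 1 remove [wbiox,zoak,ydhgc] add [fruoz,ofj,swe] -> 7 lines: mgjp map fruoz ofj swe ebb awy
Hunk 2: at line 2 remove [fruoz,ofj] add [owpln,bmync] -> 7 lines: mgjp map owpln bmync swe ebb awy
Hunk 3: at line 2 remove [bmync] add [padq] -> 7 lines: mgjp map owpln padq swe ebb awy
Hunk 4: at line 3 remove [padq,swe,ebb] add [pqu,xqd,mhzno] -> 7 lines: mgjp map owpln pqu xqd mhzno awy
Hunk 5: at line 2 remove [owpln,pqu,xqd] add [hzoj] -> 5 lines: mgjp map hzoj mhzno awy
Hunk 6: at line 1 remove [hzoj] add [kffwe] -> 5 lines: mgjp map kffwe mhzno awy
Hunk 7: at line 2 remove [kffwe,mhzno] add [snrou,pbbj,kqvx] -> 6 lines: mgjp map snrou pbbj kqvx awy

Answer: mgjp
map
snrou
pbbj
kqvx
awy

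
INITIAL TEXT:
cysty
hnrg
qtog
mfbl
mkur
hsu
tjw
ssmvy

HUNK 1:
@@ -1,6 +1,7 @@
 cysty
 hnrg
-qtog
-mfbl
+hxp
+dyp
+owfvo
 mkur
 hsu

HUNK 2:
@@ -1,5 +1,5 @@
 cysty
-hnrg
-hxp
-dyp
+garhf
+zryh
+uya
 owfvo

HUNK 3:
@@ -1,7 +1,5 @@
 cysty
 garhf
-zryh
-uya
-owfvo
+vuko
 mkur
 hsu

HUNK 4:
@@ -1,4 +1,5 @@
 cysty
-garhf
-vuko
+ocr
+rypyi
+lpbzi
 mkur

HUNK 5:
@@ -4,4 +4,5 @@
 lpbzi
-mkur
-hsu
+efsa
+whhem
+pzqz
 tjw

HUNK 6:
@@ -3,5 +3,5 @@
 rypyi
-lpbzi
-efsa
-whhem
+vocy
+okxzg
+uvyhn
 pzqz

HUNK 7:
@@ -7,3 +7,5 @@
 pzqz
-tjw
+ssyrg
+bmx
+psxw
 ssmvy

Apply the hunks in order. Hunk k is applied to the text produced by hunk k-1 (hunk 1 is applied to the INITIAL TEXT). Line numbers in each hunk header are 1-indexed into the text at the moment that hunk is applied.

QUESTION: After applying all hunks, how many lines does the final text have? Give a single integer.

Answer: 11

Derivation:
Hunk 1: at line 1 remove [qtog,mfbl] add [hxp,dyp,owfvo] -> 9 lines: cysty hnrg hxp dyp owfvo mkur hsu tjw ssmvy
Hunk 2: at line 1 remove [hnrg,hxp,dyp] add [garhf,zryh,uya] -> 9 lines: cysty garhf zryh uya owfvo mkur hsu tjw ssmvy
Hunk 3: at line 1 remove [zryh,uya,owfvo] add [vuko] -> 7 lines: cysty garhf vuko mkur hsu tjw ssmvy
Hunk 4: at line 1 remove [garhf,vuko] add [ocr,rypyi,lpbzi] -> 8 lines: cysty ocr rypyi lpbzi mkur hsu tjw ssmvy
Hunk 5: at line 4 remove [mkur,hsu] add [efsa,whhem,pzqz] -> 9 lines: cysty ocr rypyi lpbzi efsa whhem pzqz tjw ssmvy
Hunk 6: at line 3 remove [lpbzi,efsa,whhem] add [vocy,okxzg,uvyhn] -> 9 lines: cysty ocr rypyi vocy okxzg uvyhn pzqz tjw ssmvy
Hunk 7: at line 7 remove [tjw] add [ssyrg,bmx,psxw] -> 11 lines: cysty ocr rypyi vocy okxzg uvyhn pzqz ssyrg bmx psxw ssmvy
Final line count: 11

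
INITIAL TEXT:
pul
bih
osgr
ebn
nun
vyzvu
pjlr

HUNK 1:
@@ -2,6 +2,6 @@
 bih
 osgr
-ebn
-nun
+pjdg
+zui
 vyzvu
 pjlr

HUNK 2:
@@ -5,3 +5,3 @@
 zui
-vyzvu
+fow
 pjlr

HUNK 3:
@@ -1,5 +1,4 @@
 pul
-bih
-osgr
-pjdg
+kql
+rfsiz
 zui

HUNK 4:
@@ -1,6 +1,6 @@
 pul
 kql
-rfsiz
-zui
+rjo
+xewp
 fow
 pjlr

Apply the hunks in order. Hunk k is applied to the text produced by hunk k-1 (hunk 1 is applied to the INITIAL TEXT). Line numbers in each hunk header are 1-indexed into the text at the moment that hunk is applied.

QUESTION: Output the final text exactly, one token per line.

Answer: pul
kql
rjo
xewp
fow
pjlr

Derivation:
Hunk 1: at line 2 remove [ebn,nun] add [pjdg,zui] -> 7 lines: pul bih osgr pjdg zui vyzvu pjlr
Hunk 2: at line 5 remove [vyzvu] add [fow] -> 7 lines: pul bih osgr pjdg zui fow pjlr
Hunk 3: at line 1 remove [bih,osgr,pjdg] add [kql,rfsiz] -> 6 lines: pul kql rfsiz zui fow pjlr
Hunk 4: at line 1 remove [rfsiz,zui] add [rjo,xewp] -> 6 lines: pul kql rjo xewp fow pjlr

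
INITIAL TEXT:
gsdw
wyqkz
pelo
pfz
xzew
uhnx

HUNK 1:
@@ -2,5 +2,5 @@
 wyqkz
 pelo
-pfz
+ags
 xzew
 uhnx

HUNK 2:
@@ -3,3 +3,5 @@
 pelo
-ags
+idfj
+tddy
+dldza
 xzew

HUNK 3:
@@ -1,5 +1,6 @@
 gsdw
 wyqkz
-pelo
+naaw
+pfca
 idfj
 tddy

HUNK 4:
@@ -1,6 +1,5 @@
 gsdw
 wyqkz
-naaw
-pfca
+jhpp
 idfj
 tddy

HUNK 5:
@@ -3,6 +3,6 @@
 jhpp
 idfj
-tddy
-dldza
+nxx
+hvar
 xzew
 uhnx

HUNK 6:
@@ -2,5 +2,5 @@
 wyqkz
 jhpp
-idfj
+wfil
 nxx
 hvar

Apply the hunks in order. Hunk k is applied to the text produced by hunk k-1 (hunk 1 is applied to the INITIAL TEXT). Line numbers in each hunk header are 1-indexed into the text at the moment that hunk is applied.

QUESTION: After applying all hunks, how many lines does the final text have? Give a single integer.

Hunk 1: at line 2 remove [pfz] add [ags] -> 6 lines: gsdw wyqkz pelo ags xzew uhnx
Hunk 2: at line 3 remove [ags] add [idfj,tddy,dldza] -> 8 lines: gsdw wyqkz pelo idfj tddy dldza xzew uhnx
Hunk 3: at line 1 remove [pelo] add [naaw,pfca] -> 9 lines: gsdw wyqkz naaw pfca idfj tddy dldza xzew uhnx
Hunk 4: at line 1 remove [naaw,pfca] add [jhpp] -> 8 lines: gsdw wyqkz jhpp idfj tddy dldza xzew uhnx
Hunk 5: at line 3 remove [tddy,dldza] add [nxx,hvar] -> 8 lines: gsdw wyqkz jhpp idfj nxx hvar xzew uhnx
Hunk 6: at line 2 remove [idfj] add [wfil] -> 8 lines: gsdw wyqkz jhpp wfil nxx hvar xzew uhnx
Final line count: 8

Answer: 8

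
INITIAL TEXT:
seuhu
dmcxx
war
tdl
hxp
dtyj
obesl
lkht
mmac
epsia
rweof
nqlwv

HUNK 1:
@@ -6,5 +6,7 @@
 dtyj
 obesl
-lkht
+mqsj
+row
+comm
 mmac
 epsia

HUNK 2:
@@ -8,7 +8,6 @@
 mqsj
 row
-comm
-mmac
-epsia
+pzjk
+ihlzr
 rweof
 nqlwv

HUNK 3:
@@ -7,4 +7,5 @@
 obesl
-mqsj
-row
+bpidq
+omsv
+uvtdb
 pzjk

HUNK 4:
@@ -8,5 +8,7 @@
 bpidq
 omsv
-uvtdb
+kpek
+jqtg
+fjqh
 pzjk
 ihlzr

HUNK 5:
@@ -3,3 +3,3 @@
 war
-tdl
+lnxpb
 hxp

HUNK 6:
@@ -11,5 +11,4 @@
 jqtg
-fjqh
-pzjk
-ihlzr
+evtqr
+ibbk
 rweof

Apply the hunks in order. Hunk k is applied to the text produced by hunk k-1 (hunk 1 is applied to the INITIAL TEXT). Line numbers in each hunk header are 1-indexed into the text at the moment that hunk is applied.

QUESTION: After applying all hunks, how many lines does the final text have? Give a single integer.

Hunk 1: at line 6 remove [lkht] add [mqsj,row,comm] -> 14 lines: seuhu dmcxx war tdl hxp dtyj obesl mqsj row comm mmac epsia rweof nqlwv
Hunk 2: at line 8 remove [comm,mmac,epsia] add [pzjk,ihlzr] -> 13 lines: seuhu dmcxx war tdl hxp dtyj obesl mqsj row pzjk ihlzr rweof nqlwv
Hunk 3: at line 7 remove [mqsj,row] add [bpidq,omsv,uvtdb] -> 14 lines: seuhu dmcxx war tdl hxp dtyj obesl bpidq omsv uvtdb pzjk ihlzr rweof nqlwv
Hunk 4: at line 8 remove [uvtdb] add [kpek,jqtg,fjqh] -> 16 lines: seuhu dmcxx war tdl hxp dtyj obesl bpidq omsv kpek jqtg fjqh pzjk ihlzr rweof nqlwv
Hunk 5: at line 3 remove [tdl] add [lnxpb] -> 16 lines: seuhu dmcxx war lnxpb hxp dtyj obesl bpidq omsv kpek jqtg fjqh pzjk ihlzr rweof nqlwv
Hunk 6: at line 11 remove [fjqh,pzjk,ihlzr] add [evtqr,ibbk] -> 15 lines: seuhu dmcxx war lnxpb hxp dtyj obesl bpidq omsv kpek jqtg evtqr ibbk rweof nqlwv
Final line count: 15

Answer: 15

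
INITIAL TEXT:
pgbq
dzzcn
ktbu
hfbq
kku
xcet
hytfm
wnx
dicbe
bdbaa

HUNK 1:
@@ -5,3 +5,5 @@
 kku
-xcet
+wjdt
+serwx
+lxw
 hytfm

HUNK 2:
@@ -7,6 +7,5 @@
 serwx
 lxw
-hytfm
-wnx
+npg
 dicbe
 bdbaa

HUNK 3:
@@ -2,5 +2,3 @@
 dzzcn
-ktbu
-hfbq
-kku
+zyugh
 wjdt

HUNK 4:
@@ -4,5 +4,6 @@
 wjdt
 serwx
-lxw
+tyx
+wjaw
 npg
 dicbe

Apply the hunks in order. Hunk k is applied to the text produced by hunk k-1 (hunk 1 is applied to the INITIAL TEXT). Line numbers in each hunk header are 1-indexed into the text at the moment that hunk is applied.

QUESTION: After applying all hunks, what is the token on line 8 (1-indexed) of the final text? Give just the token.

Hunk 1: at line 5 remove [xcet] add [wjdt,serwx,lxw] -> 12 lines: pgbq dzzcn ktbu hfbq kku wjdt serwx lxw hytfm wnx dicbe bdbaa
Hunk 2: at line 7 remove [hytfm,wnx] add [npg] -> 11 lines: pgbq dzzcn ktbu hfbq kku wjdt serwx lxw npg dicbe bdbaa
Hunk 3: at line 2 remove [ktbu,hfbq,kku] add [zyugh] -> 9 lines: pgbq dzzcn zyugh wjdt serwx lxw npg dicbe bdbaa
Hunk 4: at line 4 remove [lxw] add [tyx,wjaw] -> 10 lines: pgbq dzzcn zyugh wjdt serwx tyx wjaw npg dicbe bdbaa
Final line 8: npg

Answer: npg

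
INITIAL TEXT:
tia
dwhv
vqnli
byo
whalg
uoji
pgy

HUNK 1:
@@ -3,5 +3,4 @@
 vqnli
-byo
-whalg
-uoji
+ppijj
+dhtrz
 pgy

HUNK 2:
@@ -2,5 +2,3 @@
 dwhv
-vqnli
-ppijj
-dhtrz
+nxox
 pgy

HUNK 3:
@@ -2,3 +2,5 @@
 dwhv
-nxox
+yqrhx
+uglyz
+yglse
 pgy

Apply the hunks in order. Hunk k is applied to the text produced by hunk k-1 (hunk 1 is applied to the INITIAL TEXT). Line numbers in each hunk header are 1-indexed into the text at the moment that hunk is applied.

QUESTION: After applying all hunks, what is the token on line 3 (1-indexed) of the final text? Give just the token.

Hunk 1: at line 3 remove [byo,whalg,uoji] add [ppijj,dhtrz] -> 6 lines: tia dwhv vqnli ppijj dhtrz pgy
Hunk 2: at line 2 remove [vqnli,ppijj,dhtrz] add [nxox] -> 4 lines: tia dwhv nxox pgy
Hunk 3: at line 2 remove [nxox] add [yqrhx,uglyz,yglse] -> 6 lines: tia dwhv yqrhx uglyz yglse pgy
Final line 3: yqrhx

Answer: yqrhx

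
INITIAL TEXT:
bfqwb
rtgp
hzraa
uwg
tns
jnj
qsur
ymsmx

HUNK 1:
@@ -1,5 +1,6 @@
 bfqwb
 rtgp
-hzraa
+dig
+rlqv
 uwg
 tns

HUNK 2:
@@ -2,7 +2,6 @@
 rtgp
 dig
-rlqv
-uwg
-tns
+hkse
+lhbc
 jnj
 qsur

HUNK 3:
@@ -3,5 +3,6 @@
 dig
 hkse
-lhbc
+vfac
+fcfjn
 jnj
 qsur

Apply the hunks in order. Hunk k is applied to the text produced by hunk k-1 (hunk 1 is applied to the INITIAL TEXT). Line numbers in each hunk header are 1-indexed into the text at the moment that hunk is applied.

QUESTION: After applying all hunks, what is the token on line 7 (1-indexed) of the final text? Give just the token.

Answer: jnj

Derivation:
Hunk 1: at line 1 remove [hzraa] add [dig,rlqv] -> 9 lines: bfqwb rtgp dig rlqv uwg tns jnj qsur ymsmx
Hunk 2: at line 2 remove [rlqv,uwg,tns] add [hkse,lhbc] -> 8 lines: bfqwb rtgp dig hkse lhbc jnj qsur ymsmx
Hunk 3: at line 3 remove [lhbc] add [vfac,fcfjn] -> 9 lines: bfqwb rtgp dig hkse vfac fcfjn jnj qsur ymsmx
Final line 7: jnj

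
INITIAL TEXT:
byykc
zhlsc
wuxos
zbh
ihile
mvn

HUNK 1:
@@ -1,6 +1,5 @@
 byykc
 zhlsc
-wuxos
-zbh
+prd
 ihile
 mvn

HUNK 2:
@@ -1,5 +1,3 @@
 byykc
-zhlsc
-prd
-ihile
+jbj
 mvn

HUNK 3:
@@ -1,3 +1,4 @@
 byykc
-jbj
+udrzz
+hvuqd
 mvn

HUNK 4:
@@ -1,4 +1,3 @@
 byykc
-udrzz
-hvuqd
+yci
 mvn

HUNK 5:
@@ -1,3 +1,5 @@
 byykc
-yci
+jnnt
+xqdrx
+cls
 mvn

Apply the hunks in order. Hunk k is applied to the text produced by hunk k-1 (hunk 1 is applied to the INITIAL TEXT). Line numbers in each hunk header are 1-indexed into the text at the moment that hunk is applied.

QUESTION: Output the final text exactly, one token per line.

Hunk 1: at line 1 remove [wuxos,zbh] add [prd] -> 5 lines: byykc zhlsc prd ihile mvn
Hunk 2: at line 1 remove [zhlsc,prd,ihile] add [jbj] -> 3 lines: byykc jbj mvn
Hunk 3: at line 1 remove [jbj] add [udrzz,hvuqd] -> 4 lines: byykc udrzz hvuqd mvn
Hunk 4: at line 1 remove [udrzz,hvuqd] add [yci] -> 3 lines: byykc yci mvn
Hunk 5: at line 1 remove [yci] add [jnnt,xqdrx,cls] -> 5 lines: byykc jnnt xqdrx cls mvn

Answer: byykc
jnnt
xqdrx
cls
mvn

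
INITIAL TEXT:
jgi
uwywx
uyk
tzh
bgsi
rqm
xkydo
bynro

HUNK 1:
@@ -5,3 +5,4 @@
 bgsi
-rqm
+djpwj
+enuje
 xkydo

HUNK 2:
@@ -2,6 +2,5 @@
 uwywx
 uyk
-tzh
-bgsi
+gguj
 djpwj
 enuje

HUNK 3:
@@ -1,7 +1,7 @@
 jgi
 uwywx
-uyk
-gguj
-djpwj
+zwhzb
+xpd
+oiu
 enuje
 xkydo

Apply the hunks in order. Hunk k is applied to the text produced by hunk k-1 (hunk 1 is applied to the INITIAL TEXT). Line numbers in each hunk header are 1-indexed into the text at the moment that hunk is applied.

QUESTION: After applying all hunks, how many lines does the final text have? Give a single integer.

Hunk 1: at line 5 remove [rqm] add [djpwj,enuje] -> 9 lines: jgi uwywx uyk tzh bgsi djpwj enuje xkydo bynro
Hunk 2: at line 2 remove [tzh,bgsi] add [gguj] -> 8 lines: jgi uwywx uyk gguj djpwj enuje xkydo bynro
Hunk 3: at line 1 remove [uyk,gguj,djpwj] add [zwhzb,xpd,oiu] -> 8 lines: jgi uwywx zwhzb xpd oiu enuje xkydo bynro
Final line count: 8

Answer: 8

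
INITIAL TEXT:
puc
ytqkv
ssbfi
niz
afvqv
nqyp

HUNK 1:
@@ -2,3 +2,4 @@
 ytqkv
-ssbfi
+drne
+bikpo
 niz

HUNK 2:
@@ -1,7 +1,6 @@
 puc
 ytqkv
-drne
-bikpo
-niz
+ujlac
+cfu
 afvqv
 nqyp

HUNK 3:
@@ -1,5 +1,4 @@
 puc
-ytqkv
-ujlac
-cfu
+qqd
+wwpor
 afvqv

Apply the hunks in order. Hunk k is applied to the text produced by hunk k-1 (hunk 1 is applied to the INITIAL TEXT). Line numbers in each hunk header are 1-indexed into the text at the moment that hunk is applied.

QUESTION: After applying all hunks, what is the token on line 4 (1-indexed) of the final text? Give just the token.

Answer: afvqv

Derivation:
Hunk 1: at line 2 remove [ssbfi] add [drne,bikpo] -> 7 lines: puc ytqkv drne bikpo niz afvqv nqyp
Hunk 2: at line 1 remove [drne,bikpo,niz] add [ujlac,cfu] -> 6 lines: puc ytqkv ujlac cfu afvqv nqyp
Hunk 3: at line 1 remove [ytqkv,ujlac,cfu] add [qqd,wwpor] -> 5 lines: puc qqd wwpor afvqv nqyp
Final line 4: afvqv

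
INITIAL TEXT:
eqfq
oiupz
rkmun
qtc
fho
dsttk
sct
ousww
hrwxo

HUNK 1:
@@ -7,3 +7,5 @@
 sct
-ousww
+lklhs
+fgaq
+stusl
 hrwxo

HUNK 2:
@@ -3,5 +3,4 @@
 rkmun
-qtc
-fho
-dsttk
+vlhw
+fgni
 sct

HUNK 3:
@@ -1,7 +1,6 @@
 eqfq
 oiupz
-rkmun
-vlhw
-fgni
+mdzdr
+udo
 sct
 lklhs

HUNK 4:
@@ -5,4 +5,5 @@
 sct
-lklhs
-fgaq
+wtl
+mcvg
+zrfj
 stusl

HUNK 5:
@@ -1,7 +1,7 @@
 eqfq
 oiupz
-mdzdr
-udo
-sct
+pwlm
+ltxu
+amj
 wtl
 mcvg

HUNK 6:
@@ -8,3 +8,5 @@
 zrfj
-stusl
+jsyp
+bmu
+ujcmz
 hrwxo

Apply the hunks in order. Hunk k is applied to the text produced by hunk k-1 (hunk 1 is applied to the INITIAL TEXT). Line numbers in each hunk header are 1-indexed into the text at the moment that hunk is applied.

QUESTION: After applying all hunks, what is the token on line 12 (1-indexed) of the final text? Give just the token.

Hunk 1: at line 7 remove [ousww] add [lklhs,fgaq,stusl] -> 11 lines: eqfq oiupz rkmun qtc fho dsttk sct lklhs fgaq stusl hrwxo
Hunk 2: at line 3 remove [qtc,fho,dsttk] add [vlhw,fgni] -> 10 lines: eqfq oiupz rkmun vlhw fgni sct lklhs fgaq stusl hrwxo
Hunk 3: at line 1 remove [rkmun,vlhw,fgni] add [mdzdr,udo] -> 9 lines: eqfq oiupz mdzdr udo sct lklhs fgaq stusl hrwxo
Hunk 4: at line 5 remove [lklhs,fgaq] add [wtl,mcvg,zrfj] -> 10 lines: eqfq oiupz mdzdr udo sct wtl mcvg zrfj stusl hrwxo
Hunk 5: at line 1 remove [mdzdr,udo,sct] add [pwlm,ltxu,amj] -> 10 lines: eqfq oiupz pwlm ltxu amj wtl mcvg zrfj stusl hrwxo
Hunk 6: at line 8 remove [stusl] add [jsyp,bmu,ujcmz] -> 12 lines: eqfq oiupz pwlm ltxu amj wtl mcvg zrfj jsyp bmu ujcmz hrwxo
Final line 12: hrwxo

Answer: hrwxo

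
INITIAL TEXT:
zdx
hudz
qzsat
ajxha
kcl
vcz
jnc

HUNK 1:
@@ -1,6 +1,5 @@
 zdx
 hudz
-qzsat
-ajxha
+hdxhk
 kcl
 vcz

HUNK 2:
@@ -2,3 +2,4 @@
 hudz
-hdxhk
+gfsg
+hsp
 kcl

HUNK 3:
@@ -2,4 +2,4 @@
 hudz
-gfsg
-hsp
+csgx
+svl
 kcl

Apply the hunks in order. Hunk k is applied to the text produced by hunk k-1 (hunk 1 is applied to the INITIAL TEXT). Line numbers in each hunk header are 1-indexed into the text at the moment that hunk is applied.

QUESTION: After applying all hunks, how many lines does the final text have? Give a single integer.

Answer: 7

Derivation:
Hunk 1: at line 1 remove [qzsat,ajxha] add [hdxhk] -> 6 lines: zdx hudz hdxhk kcl vcz jnc
Hunk 2: at line 2 remove [hdxhk] add [gfsg,hsp] -> 7 lines: zdx hudz gfsg hsp kcl vcz jnc
Hunk 3: at line 2 remove [gfsg,hsp] add [csgx,svl] -> 7 lines: zdx hudz csgx svl kcl vcz jnc
Final line count: 7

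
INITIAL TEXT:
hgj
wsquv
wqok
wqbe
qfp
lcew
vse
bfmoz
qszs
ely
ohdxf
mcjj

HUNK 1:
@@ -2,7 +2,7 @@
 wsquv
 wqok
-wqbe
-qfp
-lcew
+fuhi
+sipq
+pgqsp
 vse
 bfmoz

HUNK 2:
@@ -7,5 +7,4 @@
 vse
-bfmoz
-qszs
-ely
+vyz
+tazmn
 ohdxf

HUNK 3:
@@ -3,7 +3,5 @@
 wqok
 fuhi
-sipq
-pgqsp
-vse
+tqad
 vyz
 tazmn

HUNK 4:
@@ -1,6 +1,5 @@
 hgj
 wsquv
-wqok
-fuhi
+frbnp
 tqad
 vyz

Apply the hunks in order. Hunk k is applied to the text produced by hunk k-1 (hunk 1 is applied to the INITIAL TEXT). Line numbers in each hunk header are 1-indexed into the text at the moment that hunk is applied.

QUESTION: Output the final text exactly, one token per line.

Answer: hgj
wsquv
frbnp
tqad
vyz
tazmn
ohdxf
mcjj

Derivation:
Hunk 1: at line 2 remove [wqbe,qfp,lcew] add [fuhi,sipq,pgqsp] -> 12 lines: hgj wsquv wqok fuhi sipq pgqsp vse bfmoz qszs ely ohdxf mcjj
Hunk 2: at line 7 remove [bfmoz,qszs,ely] add [vyz,tazmn] -> 11 lines: hgj wsquv wqok fuhi sipq pgqsp vse vyz tazmn ohdxf mcjj
Hunk 3: at line 3 remove [sipq,pgqsp,vse] add [tqad] -> 9 lines: hgj wsquv wqok fuhi tqad vyz tazmn ohdxf mcjj
Hunk 4: at line 1 remove [wqok,fuhi] add [frbnp] -> 8 lines: hgj wsquv frbnp tqad vyz tazmn ohdxf mcjj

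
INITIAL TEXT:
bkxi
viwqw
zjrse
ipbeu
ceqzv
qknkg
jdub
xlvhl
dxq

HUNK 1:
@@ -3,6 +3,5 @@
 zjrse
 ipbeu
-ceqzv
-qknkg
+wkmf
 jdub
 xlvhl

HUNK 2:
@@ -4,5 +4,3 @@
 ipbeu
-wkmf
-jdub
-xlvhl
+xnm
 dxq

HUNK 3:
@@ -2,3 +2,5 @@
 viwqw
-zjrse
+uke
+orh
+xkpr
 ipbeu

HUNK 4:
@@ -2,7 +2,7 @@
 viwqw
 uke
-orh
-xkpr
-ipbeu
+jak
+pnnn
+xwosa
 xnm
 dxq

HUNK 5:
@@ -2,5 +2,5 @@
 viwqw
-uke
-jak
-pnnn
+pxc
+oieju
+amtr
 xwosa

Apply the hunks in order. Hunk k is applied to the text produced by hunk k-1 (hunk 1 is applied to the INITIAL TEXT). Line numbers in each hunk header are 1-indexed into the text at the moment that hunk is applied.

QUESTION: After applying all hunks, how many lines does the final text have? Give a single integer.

Answer: 8

Derivation:
Hunk 1: at line 3 remove [ceqzv,qknkg] add [wkmf] -> 8 lines: bkxi viwqw zjrse ipbeu wkmf jdub xlvhl dxq
Hunk 2: at line 4 remove [wkmf,jdub,xlvhl] add [xnm] -> 6 lines: bkxi viwqw zjrse ipbeu xnm dxq
Hunk 3: at line 2 remove [zjrse] add [uke,orh,xkpr] -> 8 lines: bkxi viwqw uke orh xkpr ipbeu xnm dxq
Hunk 4: at line 2 remove [orh,xkpr,ipbeu] add [jak,pnnn,xwosa] -> 8 lines: bkxi viwqw uke jak pnnn xwosa xnm dxq
Hunk 5: at line 2 remove [uke,jak,pnnn] add [pxc,oieju,amtr] -> 8 lines: bkxi viwqw pxc oieju amtr xwosa xnm dxq
Final line count: 8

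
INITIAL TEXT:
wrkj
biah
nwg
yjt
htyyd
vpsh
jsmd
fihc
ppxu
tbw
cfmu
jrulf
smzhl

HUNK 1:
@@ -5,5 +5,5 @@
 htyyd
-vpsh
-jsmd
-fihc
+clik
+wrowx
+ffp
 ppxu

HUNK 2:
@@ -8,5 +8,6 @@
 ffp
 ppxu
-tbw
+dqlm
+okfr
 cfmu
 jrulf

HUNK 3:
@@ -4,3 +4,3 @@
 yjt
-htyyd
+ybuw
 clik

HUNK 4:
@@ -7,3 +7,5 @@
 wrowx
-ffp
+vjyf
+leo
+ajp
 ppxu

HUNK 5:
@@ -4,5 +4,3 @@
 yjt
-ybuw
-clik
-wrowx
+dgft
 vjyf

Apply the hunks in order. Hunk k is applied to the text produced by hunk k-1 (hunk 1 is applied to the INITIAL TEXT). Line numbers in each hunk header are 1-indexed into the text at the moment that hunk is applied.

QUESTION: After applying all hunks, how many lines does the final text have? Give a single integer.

Hunk 1: at line 5 remove [vpsh,jsmd,fihc] add [clik,wrowx,ffp] -> 13 lines: wrkj biah nwg yjt htyyd clik wrowx ffp ppxu tbw cfmu jrulf smzhl
Hunk 2: at line 8 remove [tbw] add [dqlm,okfr] -> 14 lines: wrkj biah nwg yjt htyyd clik wrowx ffp ppxu dqlm okfr cfmu jrulf smzhl
Hunk 3: at line 4 remove [htyyd] add [ybuw] -> 14 lines: wrkj biah nwg yjt ybuw clik wrowx ffp ppxu dqlm okfr cfmu jrulf smzhl
Hunk 4: at line 7 remove [ffp] add [vjyf,leo,ajp] -> 16 lines: wrkj biah nwg yjt ybuw clik wrowx vjyf leo ajp ppxu dqlm okfr cfmu jrulf smzhl
Hunk 5: at line 4 remove [ybuw,clik,wrowx] add [dgft] -> 14 lines: wrkj biah nwg yjt dgft vjyf leo ajp ppxu dqlm okfr cfmu jrulf smzhl
Final line count: 14

Answer: 14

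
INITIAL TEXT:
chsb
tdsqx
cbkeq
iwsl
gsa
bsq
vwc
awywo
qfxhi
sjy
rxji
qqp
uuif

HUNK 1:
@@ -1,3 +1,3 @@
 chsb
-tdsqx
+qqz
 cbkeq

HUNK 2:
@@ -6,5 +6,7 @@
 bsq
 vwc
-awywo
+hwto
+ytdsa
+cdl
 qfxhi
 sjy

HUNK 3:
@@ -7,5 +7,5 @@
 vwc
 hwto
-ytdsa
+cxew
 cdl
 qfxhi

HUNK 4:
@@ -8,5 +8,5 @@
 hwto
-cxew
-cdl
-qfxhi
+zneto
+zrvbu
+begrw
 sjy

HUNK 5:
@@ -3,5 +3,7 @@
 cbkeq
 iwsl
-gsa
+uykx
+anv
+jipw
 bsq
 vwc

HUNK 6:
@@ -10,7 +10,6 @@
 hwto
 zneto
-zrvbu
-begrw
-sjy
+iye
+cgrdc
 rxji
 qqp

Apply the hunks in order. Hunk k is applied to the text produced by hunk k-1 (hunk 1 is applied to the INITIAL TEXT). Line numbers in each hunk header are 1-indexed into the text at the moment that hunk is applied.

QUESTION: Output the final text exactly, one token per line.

Answer: chsb
qqz
cbkeq
iwsl
uykx
anv
jipw
bsq
vwc
hwto
zneto
iye
cgrdc
rxji
qqp
uuif

Derivation:
Hunk 1: at line 1 remove [tdsqx] add [qqz] -> 13 lines: chsb qqz cbkeq iwsl gsa bsq vwc awywo qfxhi sjy rxji qqp uuif
Hunk 2: at line 6 remove [awywo] add [hwto,ytdsa,cdl] -> 15 lines: chsb qqz cbkeq iwsl gsa bsq vwc hwto ytdsa cdl qfxhi sjy rxji qqp uuif
Hunk 3: at line 7 remove [ytdsa] add [cxew] -> 15 lines: chsb qqz cbkeq iwsl gsa bsq vwc hwto cxew cdl qfxhi sjy rxji qqp uuif
Hunk 4: at line 8 remove [cxew,cdl,qfxhi] add [zneto,zrvbu,begrw] -> 15 lines: chsb qqz cbkeq iwsl gsa bsq vwc hwto zneto zrvbu begrw sjy rxji qqp uuif
Hunk 5: at line 3 remove [gsa] add [uykx,anv,jipw] -> 17 lines: chsb qqz cbkeq iwsl uykx anv jipw bsq vwc hwto zneto zrvbu begrw sjy rxji qqp uuif
Hunk 6: at line 10 remove [zrvbu,begrw,sjy] add [iye,cgrdc] -> 16 lines: chsb qqz cbkeq iwsl uykx anv jipw bsq vwc hwto zneto iye cgrdc rxji qqp uuif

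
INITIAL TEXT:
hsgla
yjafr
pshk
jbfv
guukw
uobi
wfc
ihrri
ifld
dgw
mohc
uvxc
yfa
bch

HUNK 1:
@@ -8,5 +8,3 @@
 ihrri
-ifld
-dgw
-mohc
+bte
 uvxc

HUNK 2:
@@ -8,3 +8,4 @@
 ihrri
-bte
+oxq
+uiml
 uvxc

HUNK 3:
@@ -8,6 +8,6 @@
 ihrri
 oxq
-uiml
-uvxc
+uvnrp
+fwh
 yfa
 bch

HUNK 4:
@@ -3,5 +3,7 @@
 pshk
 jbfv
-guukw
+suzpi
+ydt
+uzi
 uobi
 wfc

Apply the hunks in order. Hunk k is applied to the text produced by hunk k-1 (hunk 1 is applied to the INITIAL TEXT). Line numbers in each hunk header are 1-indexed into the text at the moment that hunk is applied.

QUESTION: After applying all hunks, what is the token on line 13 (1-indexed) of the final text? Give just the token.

Answer: fwh

Derivation:
Hunk 1: at line 8 remove [ifld,dgw,mohc] add [bte] -> 12 lines: hsgla yjafr pshk jbfv guukw uobi wfc ihrri bte uvxc yfa bch
Hunk 2: at line 8 remove [bte] add [oxq,uiml] -> 13 lines: hsgla yjafr pshk jbfv guukw uobi wfc ihrri oxq uiml uvxc yfa bch
Hunk 3: at line 8 remove [uiml,uvxc] add [uvnrp,fwh] -> 13 lines: hsgla yjafr pshk jbfv guukw uobi wfc ihrri oxq uvnrp fwh yfa bch
Hunk 4: at line 3 remove [guukw] add [suzpi,ydt,uzi] -> 15 lines: hsgla yjafr pshk jbfv suzpi ydt uzi uobi wfc ihrri oxq uvnrp fwh yfa bch
Final line 13: fwh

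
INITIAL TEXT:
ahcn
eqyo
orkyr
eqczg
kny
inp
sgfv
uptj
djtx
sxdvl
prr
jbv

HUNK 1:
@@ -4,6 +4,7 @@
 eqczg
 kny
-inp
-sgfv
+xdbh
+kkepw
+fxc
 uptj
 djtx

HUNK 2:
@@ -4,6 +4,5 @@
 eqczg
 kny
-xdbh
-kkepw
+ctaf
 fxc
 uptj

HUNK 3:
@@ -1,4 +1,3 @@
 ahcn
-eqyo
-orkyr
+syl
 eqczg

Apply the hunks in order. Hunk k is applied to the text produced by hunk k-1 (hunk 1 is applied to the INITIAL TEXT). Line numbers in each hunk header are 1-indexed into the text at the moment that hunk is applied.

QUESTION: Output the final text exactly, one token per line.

Answer: ahcn
syl
eqczg
kny
ctaf
fxc
uptj
djtx
sxdvl
prr
jbv

Derivation:
Hunk 1: at line 4 remove [inp,sgfv] add [xdbh,kkepw,fxc] -> 13 lines: ahcn eqyo orkyr eqczg kny xdbh kkepw fxc uptj djtx sxdvl prr jbv
Hunk 2: at line 4 remove [xdbh,kkepw] add [ctaf] -> 12 lines: ahcn eqyo orkyr eqczg kny ctaf fxc uptj djtx sxdvl prr jbv
Hunk 3: at line 1 remove [eqyo,orkyr] add [syl] -> 11 lines: ahcn syl eqczg kny ctaf fxc uptj djtx sxdvl prr jbv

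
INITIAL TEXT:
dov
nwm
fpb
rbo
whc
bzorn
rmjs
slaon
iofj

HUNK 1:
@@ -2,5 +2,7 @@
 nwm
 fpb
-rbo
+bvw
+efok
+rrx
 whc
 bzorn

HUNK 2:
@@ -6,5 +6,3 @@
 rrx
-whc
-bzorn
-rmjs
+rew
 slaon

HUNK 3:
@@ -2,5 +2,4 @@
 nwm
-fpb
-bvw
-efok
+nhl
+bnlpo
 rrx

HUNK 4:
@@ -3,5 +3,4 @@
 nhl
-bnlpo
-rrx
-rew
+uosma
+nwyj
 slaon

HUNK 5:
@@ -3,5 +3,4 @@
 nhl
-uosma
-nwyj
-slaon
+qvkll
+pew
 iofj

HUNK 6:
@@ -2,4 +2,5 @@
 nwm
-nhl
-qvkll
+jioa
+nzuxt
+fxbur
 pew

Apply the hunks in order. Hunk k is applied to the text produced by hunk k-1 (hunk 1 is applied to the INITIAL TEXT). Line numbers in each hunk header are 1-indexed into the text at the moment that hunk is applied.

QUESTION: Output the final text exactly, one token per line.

Answer: dov
nwm
jioa
nzuxt
fxbur
pew
iofj

Derivation:
Hunk 1: at line 2 remove [rbo] add [bvw,efok,rrx] -> 11 lines: dov nwm fpb bvw efok rrx whc bzorn rmjs slaon iofj
Hunk 2: at line 6 remove [whc,bzorn,rmjs] add [rew] -> 9 lines: dov nwm fpb bvw efok rrx rew slaon iofj
Hunk 3: at line 2 remove [fpb,bvw,efok] add [nhl,bnlpo] -> 8 lines: dov nwm nhl bnlpo rrx rew slaon iofj
Hunk 4: at line 3 remove [bnlpo,rrx,rew] add [uosma,nwyj] -> 7 lines: dov nwm nhl uosma nwyj slaon iofj
Hunk 5: at line 3 remove [uosma,nwyj,slaon] add [qvkll,pew] -> 6 lines: dov nwm nhl qvkll pew iofj
Hunk 6: at line 2 remove [nhl,qvkll] add [jioa,nzuxt,fxbur] -> 7 lines: dov nwm jioa nzuxt fxbur pew iofj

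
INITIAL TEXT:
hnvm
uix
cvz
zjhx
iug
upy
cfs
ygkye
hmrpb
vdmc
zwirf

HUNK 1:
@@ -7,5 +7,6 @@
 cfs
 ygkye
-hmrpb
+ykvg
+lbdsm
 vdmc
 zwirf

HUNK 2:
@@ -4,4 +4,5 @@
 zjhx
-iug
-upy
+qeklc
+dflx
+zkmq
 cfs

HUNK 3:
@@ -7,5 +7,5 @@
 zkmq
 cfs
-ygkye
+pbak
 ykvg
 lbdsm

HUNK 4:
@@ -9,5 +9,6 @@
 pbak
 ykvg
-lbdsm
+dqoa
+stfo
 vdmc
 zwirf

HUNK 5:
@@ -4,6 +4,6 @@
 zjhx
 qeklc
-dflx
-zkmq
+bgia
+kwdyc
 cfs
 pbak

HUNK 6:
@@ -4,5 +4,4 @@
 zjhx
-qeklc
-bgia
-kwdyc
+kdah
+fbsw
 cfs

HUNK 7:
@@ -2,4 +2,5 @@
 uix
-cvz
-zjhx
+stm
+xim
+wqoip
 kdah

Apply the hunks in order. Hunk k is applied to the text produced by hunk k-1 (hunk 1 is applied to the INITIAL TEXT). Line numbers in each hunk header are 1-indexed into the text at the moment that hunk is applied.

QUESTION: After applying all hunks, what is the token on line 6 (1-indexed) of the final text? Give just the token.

Answer: kdah

Derivation:
Hunk 1: at line 7 remove [hmrpb] add [ykvg,lbdsm] -> 12 lines: hnvm uix cvz zjhx iug upy cfs ygkye ykvg lbdsm vdmc zwirf
Hunk 2: at line 4 remove [iug,upy] add [qeklc,dflx,zkmq] -> 13 lines: hnvm uix cvz zjhx qeklc dflx zkmq cfs ygkye ykvg lbdsm vdmc zwirf
Hunk 3: at line 7 remove [ygkye] add [pbak] -> 13 lines: hnvm uix cvz zjhx qeklc dflx zkmq cfs pbak ykvg lbdsm vdmc zwirf
Hunk 4: at line 9 remove [lbdsm] add [dqoa,stfo] -> 14 lines: hnvm uix cvz zjhx qeklc dflx zkmq cfs pbak ykvg dqoa stfo vdmc zwirf
Hunk 5: at line 4 remove [dflx,zkmq] add [bgia,kwdyc] -> 14 lines: hnvm uix cvz zjhx qeklc bgia kwdyc cfs pbak ykvg dqoa stfo vdmc zwirf
Hunk 6: at line 4 remove [qeklc,bgia,kwdyc] add [kdah,fbsw] -> 13 lines: hnvm uix cvz zjhx kdah fbsw cfs pbak ykvg dqoa stfo vdmc zwirf
Hunk 7: at line 2 remove [cvz,zjhx] add [stm,xim,wqoip] -> 14 lines: hnvm uix stm xim wqoip kdah fbsw cfs pbak ykvg dqoa stfo vdmc zwirf
Final line 6: kdah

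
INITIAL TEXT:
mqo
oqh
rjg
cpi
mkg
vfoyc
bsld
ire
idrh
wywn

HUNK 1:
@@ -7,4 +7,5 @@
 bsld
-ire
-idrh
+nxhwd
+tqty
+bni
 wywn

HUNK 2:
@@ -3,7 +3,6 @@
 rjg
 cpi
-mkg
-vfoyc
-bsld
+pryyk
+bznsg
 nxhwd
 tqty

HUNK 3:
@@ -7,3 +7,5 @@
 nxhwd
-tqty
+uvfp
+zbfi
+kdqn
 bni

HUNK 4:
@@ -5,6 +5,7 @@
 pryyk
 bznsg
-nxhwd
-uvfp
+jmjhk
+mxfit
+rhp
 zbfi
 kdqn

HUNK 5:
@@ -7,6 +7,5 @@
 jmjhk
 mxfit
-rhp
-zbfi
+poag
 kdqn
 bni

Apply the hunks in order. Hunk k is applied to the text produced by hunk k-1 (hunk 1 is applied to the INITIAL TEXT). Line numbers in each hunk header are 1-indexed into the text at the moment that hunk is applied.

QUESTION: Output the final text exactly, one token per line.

Answer: mqo
oqh
rjg
cpi
pryyk
bznsg
jmjhk
mxfit
poag
kdqn
bni
wywn

Derivation:
Hunk 1: at line 7 remove [ire,idrh] add [nxhwd,tqty,bni] -> 11 lines: mqo oqh rjg cpi mkg vfoyc bsld nxhwd tqty bni wywn
Hunk 2: at line 3 remove [mkg,vfoyc,bsld] add [pryyk,bznsg] -> 10 lines: mqo oqh rjg cpi pryyk bznsg nxhwd tqty bni wywn
Hunk 3: at line 7 remove [tqty] add [uvfp,zbfi,kdqn] -> 12 lines: mqo oqh rjg cpi pryyk bznsg nxhwd uvfp zbfi kdqn bni wywn
Hunk 4: at line 5 remove [nxhwd,uvfp] add [jmjhk,mxfit,rhp] -> 13 lines: mqo oqh rjg cpi pryyk bznsg jmjhk mxfit rhp zbfi kdqn bni wywn
Hunk 5: at line 7 remove [rhp,zbfi] add [poag] -> 12 lines: mqo oqh rjg cpi pryyk bznsg jmjhk mxfit poag kdqn bni wywn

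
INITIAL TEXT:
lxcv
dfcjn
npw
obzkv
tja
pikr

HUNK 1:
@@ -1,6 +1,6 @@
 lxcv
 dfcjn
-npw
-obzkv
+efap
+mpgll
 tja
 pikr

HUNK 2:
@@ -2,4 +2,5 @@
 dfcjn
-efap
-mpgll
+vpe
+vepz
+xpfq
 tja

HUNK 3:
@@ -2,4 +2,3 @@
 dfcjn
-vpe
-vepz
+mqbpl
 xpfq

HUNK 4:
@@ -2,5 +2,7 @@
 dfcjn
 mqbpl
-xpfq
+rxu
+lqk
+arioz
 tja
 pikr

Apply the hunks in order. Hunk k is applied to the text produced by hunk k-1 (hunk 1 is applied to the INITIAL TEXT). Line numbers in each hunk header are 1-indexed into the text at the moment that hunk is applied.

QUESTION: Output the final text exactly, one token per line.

Hunk 1: at line 1 remove [npw,obzkv] add [efap,mpgll] -> 6 lines: lxcv dfcjn efap mpgll tja pikr
Hunk 2: at line 2 remove [efap,mpgll] add [vpe,vepz,xpfq] -> 7 lines: lxcv dfcjn vpe vepz xpfq tja pikr
Hunk 3: at line 2 remove [vpe,vepz] add [mqbpl] -> 6 lines: lxcv dfcjn mqbpl xpfq tja pikr
Hunk 4: at line 2 remove [xpfq] add [rxu,lqk,arioz] -> 8 lines: lxcv dfcjn mqbpl rxu lqk arioz tja pikr

Answer: lxcv
dfcjn
mqbpl
rxu
lqk
arioz
tja
pikr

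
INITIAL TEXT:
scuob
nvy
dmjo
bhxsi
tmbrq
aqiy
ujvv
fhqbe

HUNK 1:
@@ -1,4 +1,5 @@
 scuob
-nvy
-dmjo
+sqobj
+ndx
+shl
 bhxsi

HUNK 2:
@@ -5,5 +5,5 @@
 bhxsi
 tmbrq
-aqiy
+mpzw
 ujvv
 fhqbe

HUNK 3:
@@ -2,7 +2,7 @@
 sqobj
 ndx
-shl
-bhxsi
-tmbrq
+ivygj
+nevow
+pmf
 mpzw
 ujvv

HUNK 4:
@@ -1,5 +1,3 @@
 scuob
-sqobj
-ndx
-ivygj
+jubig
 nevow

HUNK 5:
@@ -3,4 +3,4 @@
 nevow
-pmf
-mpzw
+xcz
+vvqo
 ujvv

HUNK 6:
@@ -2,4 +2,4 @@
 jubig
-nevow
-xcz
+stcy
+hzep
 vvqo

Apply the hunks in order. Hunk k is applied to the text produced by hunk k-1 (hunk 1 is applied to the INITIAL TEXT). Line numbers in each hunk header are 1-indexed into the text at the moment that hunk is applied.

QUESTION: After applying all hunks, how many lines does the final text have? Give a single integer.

Hunk 1: at line 1 remove [nvy,dmjo] add [sqobj,ndx,shl] -> 9 lines: scuob sqobj ndx shl bhxsi tmbrq aqiy ujvv fhqbe
Hunk 2: at line 5 remove [aqiy] add [mpzw] -> 9 lines: scuob sqobj ndx shl bhxsi tmbrq mpzw ujvv fhqbe
Hunk 3: at line 2 remove [shl,bhxsi,tmbrq] add [ivygj,nevow,pmf] -> 9 lines: scuob sqobj ndx ivygj nevow pmf mpzw ujvv fhqbe
Hunk 4: at line 1 remove [sqobj,ndx,ivygj] add [jubig] -> 7 lines: scuob jubig nevow pmf mpzw ujvv fhqbe
Hunk 5: at line 3 remove [pmf,mpzw] add [xcz,vvqo] -> 7 lines: scuob jubig nevow xcz vvqo ujvv fhqbe
Hunk 6: at line 2 remove [nevow,xcz] add [stcy,hzep] -> 7 lines: scuob jubig stcy hzep vvqo ujvv fhqbe
Final line count: 7

Answer: 7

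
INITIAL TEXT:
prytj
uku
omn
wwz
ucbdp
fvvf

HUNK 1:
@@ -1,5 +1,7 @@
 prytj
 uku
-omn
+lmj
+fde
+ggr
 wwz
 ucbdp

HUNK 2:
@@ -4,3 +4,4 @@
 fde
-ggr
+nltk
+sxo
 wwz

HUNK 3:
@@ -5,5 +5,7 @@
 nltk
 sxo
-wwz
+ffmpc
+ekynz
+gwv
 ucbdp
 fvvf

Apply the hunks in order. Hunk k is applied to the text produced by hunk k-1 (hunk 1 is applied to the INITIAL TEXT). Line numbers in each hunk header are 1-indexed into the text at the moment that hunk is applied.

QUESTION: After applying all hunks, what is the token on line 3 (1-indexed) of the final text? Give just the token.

Answer: lmj

Derivation:
Hunk 1: at line 1 remove [omn] add [lmj,fde,ggr] -> 8 lines: prytj uku lmj fde ggr wwz ucbdp fvvf
Hunk 2: at line 4 remove [ggr] add [nltk,sxo] -> 9 lines: prytj uku lmj fde nltk sxo wwz ucbdp fvvf
Hunk 3: at line 5 remove [wwz] add [ffmpc,ekynz,gwv] -> 11 lines: prytj uku lmj fde nltk sxo ffmpc ekynz gwv ucbdp fvvf
Final line 3: lmj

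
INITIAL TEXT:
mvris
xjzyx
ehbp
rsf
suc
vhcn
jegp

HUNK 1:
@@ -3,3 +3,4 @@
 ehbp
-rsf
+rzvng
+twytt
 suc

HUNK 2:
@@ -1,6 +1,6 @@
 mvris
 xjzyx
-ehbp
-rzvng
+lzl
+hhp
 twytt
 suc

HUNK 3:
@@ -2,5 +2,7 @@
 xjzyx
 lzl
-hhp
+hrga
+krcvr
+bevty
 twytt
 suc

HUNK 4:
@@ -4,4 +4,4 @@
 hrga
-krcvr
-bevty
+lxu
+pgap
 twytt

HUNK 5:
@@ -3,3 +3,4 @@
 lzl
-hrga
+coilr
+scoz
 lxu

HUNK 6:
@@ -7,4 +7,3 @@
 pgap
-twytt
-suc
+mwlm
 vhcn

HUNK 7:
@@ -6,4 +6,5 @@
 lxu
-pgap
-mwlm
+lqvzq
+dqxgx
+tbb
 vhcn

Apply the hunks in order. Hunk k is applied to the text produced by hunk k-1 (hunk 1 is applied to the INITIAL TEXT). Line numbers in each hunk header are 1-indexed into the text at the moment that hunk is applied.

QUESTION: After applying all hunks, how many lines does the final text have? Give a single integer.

Hunk 1: at line 3 remove [rsf] add [rzvng,twytt] -> 8 lines: mvris xjzyx ehbp rzvng twytt suc vhcn jegp
Hunk 2: at line 1 remove [ehbp,rzvng] add [lzl,hhp] -> 8 lines: mvris xjzyx lzl hhp twytt suc vhcn jegp
Hunk 3: at line 2 remove [hhp] add [hrga,krcvr,bevty] -> 10 lines: mvris xjzyx lzl hrga krcvr bevty twytt suc vhcn jegp
Hunk 4: at line 4 remove [krcvr,bevty] add [lxu,pgap] -> 10 lines: mvris xjzyx lzl hrga lxu pgap twytt suc vhcn jegp
Hunk 5: at line 3 remove [hrga] add [coilr,scoz] -> 11 lines: mvris xjzyx lzl coilr scoz lxu pgap twytt suc vhcn jegp
Hunk 6: at line 7 remove [twytt,suc] add [mwlm] -> 10 lines: mvris xjzyx lzl coilr scoz lxu pgap mwlm vhcn jegp
Hunk 7: at line 6 remove [pgap,mwlm] add [lqvzq,dqxgx,tbb] -> 11 lines: mvris xjzyx lzl coilr scoz lxu lqvzq dqxgx tbb vhcn jegp
Final line count: 11

Answer: 11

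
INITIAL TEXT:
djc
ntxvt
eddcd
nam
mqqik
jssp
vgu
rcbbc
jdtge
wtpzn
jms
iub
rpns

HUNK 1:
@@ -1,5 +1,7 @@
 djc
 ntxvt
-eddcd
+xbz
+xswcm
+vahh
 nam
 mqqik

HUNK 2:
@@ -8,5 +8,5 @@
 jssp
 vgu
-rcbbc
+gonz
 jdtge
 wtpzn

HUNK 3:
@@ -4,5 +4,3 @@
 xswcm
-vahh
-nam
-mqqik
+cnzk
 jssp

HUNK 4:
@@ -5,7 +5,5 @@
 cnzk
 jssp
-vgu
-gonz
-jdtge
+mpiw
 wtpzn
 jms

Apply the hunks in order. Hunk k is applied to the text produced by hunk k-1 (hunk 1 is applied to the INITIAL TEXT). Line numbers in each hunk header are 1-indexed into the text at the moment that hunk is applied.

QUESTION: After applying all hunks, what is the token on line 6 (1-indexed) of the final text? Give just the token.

Hunk 1: at line 1 remove [eddcd] add [xbz,xswcm,vahh] -> 15 lines: djc ntxvt xbz xswcm vahh nam mqqik jssp vgu rcbbc jdtge wtpzn jms iub rpns
Hunk 2: at line 8 remove [rcbbc] add [gonz] -> 15 lines: djc ntxvt xbz xswcm vahh nam mqqik jssp vgu gonz jdtge wtpzn jms iub rpns
Hunk 3: at line 4 remove [vahh,nam,mqqik] add [cnzk] -> 13 lines: djc ntxvt xbz xswcm cnzk jssp vgu gonz jdtge wtpzn jms iub rpns
Hunk 4: at line 5 remove [vgu,gonz,jdtge] add [mpiw] -> 11 lines: djc ntxvt xbz xswcm cnzk jssp mpiw wtpzn jms iub rpns
Final line 6: jssp

Answer: jssp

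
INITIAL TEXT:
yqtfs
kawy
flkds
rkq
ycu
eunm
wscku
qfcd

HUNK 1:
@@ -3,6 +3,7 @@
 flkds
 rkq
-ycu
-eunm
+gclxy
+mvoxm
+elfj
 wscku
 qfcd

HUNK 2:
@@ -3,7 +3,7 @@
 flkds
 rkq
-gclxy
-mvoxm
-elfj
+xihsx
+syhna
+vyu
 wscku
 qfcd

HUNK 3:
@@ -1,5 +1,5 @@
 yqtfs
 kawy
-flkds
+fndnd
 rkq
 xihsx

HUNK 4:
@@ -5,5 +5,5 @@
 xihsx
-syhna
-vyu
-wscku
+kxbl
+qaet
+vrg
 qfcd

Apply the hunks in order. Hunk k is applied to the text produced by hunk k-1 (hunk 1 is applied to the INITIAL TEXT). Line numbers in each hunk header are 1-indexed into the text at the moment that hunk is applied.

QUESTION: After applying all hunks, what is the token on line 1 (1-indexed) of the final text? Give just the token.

Hunk 1: at line 3 remove [ycu,eunm] add [gclxy,mvoxm,elfj] -> 9 lines: yqtfs kawy flkds rkq gclxy mvoxm elfj wscku qfcd
Hunk 2: at line 3 remove [gclxy,mvoxm,elfj] add [xihsx,syhna,vyu] -> 9 lines: yqtfs kawy flkds rkq xihsx syhna vyu wscku qfcd
Hunk 3: at line 1 remove [flkds] add [fndnd] -> 9 lines: yqtfs kawy fndnd rkq xihsx syhna vyu wscku qfcd
Hunk 4: at line 5 remove [syhna,vyu,wscku] add [kxbl,qaet,vrg] -> 9 lines: yqtfs kawy fndnd rkq xihsx kxbl qaet vrg qfcd
Final line 1: yqtfs

Answer: yqtfs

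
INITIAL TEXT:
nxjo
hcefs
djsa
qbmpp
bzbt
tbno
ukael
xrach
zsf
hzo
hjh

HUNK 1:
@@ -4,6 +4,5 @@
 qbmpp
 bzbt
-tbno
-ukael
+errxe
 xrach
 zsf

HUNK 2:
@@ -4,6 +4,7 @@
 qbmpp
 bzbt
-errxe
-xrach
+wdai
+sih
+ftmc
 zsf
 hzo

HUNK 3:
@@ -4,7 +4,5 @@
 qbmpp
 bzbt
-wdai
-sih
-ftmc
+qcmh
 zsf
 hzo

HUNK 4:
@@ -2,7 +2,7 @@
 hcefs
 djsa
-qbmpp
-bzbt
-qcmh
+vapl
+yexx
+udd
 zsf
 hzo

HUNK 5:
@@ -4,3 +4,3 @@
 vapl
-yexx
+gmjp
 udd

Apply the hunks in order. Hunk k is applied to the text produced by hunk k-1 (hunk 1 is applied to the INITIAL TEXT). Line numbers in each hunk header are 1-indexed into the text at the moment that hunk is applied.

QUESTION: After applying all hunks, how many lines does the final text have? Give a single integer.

Hunk 1: at line 4 remove [tbno,ukael] add [errxe] -> 10 lines: nxjo hcefs djsa qbmpp bzbt errxe xrach zsf hzo hjh
Hunk 2: at line 4 remove [errxe,xrach] add [wdai,sih,ftmc] -> 11 lines: nxjo hcefs djsa qbmpp bzbt wdai sih ftmc zsf hzo hjh
Hunk 3: at line 4 remove [wdai,sih,ftmc] add [qcmh] -> 9 lines: nxjo hcefs djsa qbmpp bzbt qcmh zsf hzo hjh
Hunk 4: at line 2 remove [qbmpp,bzbt,qcmh] add [vapl,yexx,udd] -> 9 lines: nxjo hcefs djsa vapl yexx udd zsf hzo hjh
Hunk 5: at line 4 remove [yexx] add [gmjp] -> 9 lines: nxjo hcefs djsa vapl gmjp udd zsf hzo hjh
Final line count: 9

Answer: 9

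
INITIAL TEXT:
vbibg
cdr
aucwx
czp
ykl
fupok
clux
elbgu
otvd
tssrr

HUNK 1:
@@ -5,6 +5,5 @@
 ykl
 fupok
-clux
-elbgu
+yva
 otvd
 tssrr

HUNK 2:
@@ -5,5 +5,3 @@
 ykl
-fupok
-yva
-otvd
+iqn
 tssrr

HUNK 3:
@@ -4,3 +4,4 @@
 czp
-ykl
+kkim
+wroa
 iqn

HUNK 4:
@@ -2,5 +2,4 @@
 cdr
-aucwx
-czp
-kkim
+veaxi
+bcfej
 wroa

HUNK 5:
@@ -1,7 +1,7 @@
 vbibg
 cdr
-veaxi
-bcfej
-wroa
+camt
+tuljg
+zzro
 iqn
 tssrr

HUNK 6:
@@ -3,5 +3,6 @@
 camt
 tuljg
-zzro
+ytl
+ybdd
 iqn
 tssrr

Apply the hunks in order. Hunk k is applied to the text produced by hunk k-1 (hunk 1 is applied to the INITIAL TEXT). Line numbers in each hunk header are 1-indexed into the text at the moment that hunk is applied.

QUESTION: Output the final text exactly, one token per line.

Hunk 1: at line 5 remove [clux,elbgu] add [yva] -> 9 lines: vbibg cdr aucwx czp ykl fupok yva otvd tssrr
Hunk 2: at line 5 remove [fupok,yva,otvd] add [iqn] -> 7 lines: vbibg cdr aucwx czp ykl iqn tssrr
Hunk 3: at line 4 remove [ykl] add [kkim,wroa] -> 8 lines: vbibg cdr aucwx czp kkim wroa iqn tssrr
Hunk 4: at line 2 remove [aucwx,czp,kkim] add [veaxi,bcfej] -> 7 lines: vbibg cdr veaxi bcfej wroa iqn tssrr
Hunk 5: at line 1 remove [veaxi,bcfej,wroa] add [camt,tuljg,zzro] -> 7 lines: vbibg cdr camt tuljg zzro iqn tssrr
Hunk 6: at line 3 remove [zzro] add [ytl,ybdd] -> 8 lines: vbibg cdr camt tuljg ytl ybdd iqn tssrr

Answer: vbibg
cdr
camt
tuljg
ytl
ybdd
iqn
tssrr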